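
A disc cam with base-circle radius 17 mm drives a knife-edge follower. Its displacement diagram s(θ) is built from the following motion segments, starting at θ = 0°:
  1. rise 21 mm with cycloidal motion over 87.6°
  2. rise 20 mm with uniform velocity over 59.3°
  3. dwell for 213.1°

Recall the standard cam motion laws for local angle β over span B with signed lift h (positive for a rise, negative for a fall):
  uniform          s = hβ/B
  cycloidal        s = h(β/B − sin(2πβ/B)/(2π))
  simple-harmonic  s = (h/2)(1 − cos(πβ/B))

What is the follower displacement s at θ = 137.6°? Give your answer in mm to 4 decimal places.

seg 1 [0°–87.6°] cycloidal, h=21: full span → s += 21 → s = 21.0000
seg 2 [87.6°–146.9°] uniform, h=20: θ=137.6° here. β=50, B=59.3. 20·50/59.3 = 16.8634 → s = 37.8634

37.8634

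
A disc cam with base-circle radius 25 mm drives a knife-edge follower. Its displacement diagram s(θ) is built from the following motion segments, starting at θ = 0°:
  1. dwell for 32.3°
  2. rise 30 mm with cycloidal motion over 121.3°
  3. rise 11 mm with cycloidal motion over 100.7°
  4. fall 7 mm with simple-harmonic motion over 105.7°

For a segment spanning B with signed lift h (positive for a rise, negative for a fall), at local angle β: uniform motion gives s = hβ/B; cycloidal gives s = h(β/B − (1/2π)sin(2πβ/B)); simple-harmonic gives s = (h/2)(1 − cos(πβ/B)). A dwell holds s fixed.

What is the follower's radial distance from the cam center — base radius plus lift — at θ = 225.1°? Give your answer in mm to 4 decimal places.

seg 1 [0°–32.3°] dwell: s stays 0.0000
seg 2 [32.3°–153.6°] cycloidal, h=30: full span → s += 30 → s = 30.0000
seg 3 [153.6°–254.3°] cycloidal, h=11: θ=225.1° here. β=71.5, B=100.7. 11·(0.7100 − sin(2π·0.7100)/(2π)) = 9.5061 → s = 39.5061
radial distance = base radius + s = 25 + 39.5061 = 64.5061

64.5061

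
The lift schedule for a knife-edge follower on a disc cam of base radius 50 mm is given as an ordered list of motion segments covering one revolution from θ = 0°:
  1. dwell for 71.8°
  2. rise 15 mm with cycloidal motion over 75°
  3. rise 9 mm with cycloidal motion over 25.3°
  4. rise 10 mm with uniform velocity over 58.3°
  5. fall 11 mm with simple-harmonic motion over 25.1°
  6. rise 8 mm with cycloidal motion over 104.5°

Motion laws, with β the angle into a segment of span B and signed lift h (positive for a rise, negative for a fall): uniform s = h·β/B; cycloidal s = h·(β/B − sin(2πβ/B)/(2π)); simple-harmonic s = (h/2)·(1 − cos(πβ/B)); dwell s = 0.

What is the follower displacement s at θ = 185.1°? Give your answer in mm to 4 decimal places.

seg 1 [0°–71.8°] dwell: s stays 0.0000
seg 2 [71.8°–146.8°] cycloidal, h=15: full span → s += 15 → s = 15.0000
seg 3 [146.8°–172.1°] cycloidal, h=9: full span → s += 9 → s = 24.0000
seg 4 [172.1°–230.4°] uniform, h=10: θ=185.1° here. β=13, B=58.3. 10·13/58.3 = 2.2298 → s = 26.2298

26.2298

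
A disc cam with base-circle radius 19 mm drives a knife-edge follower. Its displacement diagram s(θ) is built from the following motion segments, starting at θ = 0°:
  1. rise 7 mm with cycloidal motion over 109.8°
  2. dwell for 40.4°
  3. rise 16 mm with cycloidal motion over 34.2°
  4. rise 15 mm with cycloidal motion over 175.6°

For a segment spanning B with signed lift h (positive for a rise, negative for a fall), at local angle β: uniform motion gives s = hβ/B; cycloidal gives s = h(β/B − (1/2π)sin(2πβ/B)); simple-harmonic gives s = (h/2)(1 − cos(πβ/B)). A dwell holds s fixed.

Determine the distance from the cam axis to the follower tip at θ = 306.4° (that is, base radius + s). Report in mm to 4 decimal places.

seg 1 [0°–109.8°] cycloidal, h=7: full span → s += 7 → s = 7.0000
seg 2 [109.8°–150.2°] dwell: s stays 7.0000
seg 3 [150.2°–184.4°] cycloidal, h=16: full span → s += 16 → s = 23.0000
seg 4 [184.4°–360°] cycloidal, h=15: θ=306.4° here. β=122, B=175.6. 15·(0.6948 − sin(2π·0.6948)/(2π)) = 12.6664 → s = 35.6664
radial distance = base radius + s = 19 + 35.6664 = 54.6664

54.6664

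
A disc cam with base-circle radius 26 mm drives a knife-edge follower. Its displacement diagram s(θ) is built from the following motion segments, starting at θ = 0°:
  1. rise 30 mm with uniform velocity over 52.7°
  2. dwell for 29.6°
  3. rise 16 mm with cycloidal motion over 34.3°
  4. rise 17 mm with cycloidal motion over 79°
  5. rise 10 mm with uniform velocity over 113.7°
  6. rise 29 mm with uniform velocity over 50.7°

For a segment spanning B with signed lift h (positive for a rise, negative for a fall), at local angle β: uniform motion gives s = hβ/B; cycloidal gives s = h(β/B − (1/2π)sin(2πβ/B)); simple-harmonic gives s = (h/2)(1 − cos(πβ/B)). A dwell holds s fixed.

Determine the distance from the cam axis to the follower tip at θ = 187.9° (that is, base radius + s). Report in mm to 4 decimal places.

seg 1 [0°–52.7°] uniform, h=30: full span → s += 30 → s = 30.0000
seg 2 [52.7°–82.3°] dwell: s stays 30.0000
seg 3 [82.3°–116.6°] cycloidal, h=16: full span → s += 16 → s = 46.0000
seg 4 [116.6°–195.6°] cycloidal, h=17: θ=187.9° here. β=71.3, B=79. 17·(0.9025 − sin(2π·0.9025)/(2π)) = 16.8984 → s = 62.8984
radial distance = base radius + s = 26 + 62.8984 = 88.8984

88.8984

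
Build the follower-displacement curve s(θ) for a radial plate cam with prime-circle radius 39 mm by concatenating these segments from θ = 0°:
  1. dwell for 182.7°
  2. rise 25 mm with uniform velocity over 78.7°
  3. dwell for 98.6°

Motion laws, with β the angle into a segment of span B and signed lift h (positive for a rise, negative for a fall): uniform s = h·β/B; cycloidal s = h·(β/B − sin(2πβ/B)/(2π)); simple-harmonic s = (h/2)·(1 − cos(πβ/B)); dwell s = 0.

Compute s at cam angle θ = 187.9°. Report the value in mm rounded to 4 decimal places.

seg 1 [0°–182.7°] dwell: s stays 0.0000
seg 2 [182.7°–261.4°] uniform, h=25: θ=187.9° here. β=5.2, B=78.7. 25·5.2/78.7 = 1.6518 → s = 1.6518

1.6518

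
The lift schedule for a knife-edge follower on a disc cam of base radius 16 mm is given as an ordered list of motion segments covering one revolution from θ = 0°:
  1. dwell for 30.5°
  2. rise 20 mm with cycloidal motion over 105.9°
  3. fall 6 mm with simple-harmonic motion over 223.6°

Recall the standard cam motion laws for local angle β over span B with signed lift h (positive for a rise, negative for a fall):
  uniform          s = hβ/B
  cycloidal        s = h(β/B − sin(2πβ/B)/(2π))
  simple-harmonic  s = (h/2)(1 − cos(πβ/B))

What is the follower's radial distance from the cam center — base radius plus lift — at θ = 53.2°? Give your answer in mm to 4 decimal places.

seg 1 [0°–30.5°] dwell: s stays 0.0000
seg 2 [30.5°–136.4°] cycloidal, h=20: θ=53.2° here. β=22.7, B=105.9. 20·(0.2144 − sin(2π·0.2144)/(2π)) = 1.1835 → s = 1.1835
radial distance = base radius + s = 16 + 1.1835 = 17.1835

17.1835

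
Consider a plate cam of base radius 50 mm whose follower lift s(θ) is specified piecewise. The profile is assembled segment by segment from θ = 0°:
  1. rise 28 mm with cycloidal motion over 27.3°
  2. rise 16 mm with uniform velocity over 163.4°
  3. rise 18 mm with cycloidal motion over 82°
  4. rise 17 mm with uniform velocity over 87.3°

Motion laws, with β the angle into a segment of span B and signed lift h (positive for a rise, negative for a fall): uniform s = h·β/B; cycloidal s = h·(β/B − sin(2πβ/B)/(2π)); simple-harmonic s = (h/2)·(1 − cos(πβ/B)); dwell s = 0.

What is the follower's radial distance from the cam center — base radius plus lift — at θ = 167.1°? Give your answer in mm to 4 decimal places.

seg 1 [0°–27.3°] cycloidal, h=28: full span → s += 28 → s = 28.0000
seg 2 [27.3°–190.7°] uniform, h=16: θ=167.1° here. β=139.8, B=163.4. 16·139.8/163.4 = 13.6891 → s = 41.6891
radial distance = base radius + s = 50 + 41.6891 = 91.6891

91.6891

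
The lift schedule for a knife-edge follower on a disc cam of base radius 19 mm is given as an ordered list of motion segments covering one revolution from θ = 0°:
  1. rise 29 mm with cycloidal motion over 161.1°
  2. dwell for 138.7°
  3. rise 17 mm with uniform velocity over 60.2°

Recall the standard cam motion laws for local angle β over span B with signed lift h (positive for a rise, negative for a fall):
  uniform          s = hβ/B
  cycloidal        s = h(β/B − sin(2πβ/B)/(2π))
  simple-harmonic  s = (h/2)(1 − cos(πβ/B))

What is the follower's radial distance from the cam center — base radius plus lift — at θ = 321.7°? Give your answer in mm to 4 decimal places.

seg 1 [0°–161.1°] cycloidal, h=29: full span → s += 29 → s = 29.0000
seg 2 [161.1°–299.8°] dwell: s stays 29.0000
seg 3 [299.8°–360°] uniform, h=17: θ=321.7° here. β=21.9, B=60.2. 17·21.9/60.2 = 6.1844 → s = 35.1844
radial distance = base radius + s = 19 + 35.1844 = 54.1844

54.1844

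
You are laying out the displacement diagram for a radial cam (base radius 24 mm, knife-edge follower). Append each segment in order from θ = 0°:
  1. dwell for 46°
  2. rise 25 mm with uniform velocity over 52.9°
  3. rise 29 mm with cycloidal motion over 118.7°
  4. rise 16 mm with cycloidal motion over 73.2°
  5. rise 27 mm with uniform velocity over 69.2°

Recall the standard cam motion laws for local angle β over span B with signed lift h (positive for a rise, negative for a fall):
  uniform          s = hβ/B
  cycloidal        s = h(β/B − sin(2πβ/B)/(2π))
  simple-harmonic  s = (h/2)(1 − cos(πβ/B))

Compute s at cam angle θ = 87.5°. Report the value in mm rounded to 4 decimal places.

seg 1 [0°–46°] dwell: s stays 0.0000
seg 2 [46°–98.9°] uniform, h=25: θ=87.5° here. β=41.5, B=52.9. 25·41.5/52.9 = 19.6125 → s = 19.6125

19.6125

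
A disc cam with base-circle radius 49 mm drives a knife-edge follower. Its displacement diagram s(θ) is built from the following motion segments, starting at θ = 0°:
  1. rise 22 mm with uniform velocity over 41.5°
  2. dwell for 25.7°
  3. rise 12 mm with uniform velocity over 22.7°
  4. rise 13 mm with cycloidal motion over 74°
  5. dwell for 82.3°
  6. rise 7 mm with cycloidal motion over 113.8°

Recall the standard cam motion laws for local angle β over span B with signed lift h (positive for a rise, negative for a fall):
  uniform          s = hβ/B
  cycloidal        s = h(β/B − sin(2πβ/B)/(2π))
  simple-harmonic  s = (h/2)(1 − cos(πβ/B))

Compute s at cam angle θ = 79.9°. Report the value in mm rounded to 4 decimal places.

seg 1 [0°–41.5°] uniform, h=22: full span → s += 22 → s = 22.0000
seg 2 [41.5°–67.2°] dwell: s stays 22.0000
seg 3 [67.2°–89.9°] uniform, h=12: θ=79.9° here. β=12.7, B=22.7. 12·12.7/22.7 = 6.7137 → s = 28.7137

28.7137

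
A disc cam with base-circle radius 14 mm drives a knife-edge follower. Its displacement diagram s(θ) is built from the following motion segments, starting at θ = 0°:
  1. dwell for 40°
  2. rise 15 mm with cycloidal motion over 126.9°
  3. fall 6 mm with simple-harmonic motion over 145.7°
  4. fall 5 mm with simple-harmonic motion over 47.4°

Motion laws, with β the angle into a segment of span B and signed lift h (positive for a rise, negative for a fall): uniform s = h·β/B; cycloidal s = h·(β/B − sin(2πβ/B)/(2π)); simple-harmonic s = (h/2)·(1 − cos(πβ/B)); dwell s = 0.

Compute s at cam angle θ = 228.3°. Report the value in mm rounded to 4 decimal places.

seg 1 [0°–40°] dwell: s stays 0.0000
seg 2 [40°–166.9°] cycloidal, h=15: full span → s += 15 → s = 15.0000
seg 3 [166.9°–312.6°] simple-harmonic, h=-6: θ=228.3° here. β=61.4, B=145.7. -6/2·(1 − cos(π·0.4214)) = -2.2668 → s = 12.7332

12.7332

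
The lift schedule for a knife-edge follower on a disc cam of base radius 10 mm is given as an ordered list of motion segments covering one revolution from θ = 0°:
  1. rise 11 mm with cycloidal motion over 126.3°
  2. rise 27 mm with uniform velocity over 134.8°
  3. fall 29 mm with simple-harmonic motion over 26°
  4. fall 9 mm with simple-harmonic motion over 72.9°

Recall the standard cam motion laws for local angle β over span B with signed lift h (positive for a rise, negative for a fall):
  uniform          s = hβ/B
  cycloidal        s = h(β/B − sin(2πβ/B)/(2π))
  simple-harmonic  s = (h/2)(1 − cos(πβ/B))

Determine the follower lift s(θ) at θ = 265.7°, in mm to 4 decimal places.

seg 1 [0°–126.3°] cycloidal, h=11: full span → s += 11 → s = 11.0000
seg 2 [126.3°–261.1°] uniform, h=27: full span → s += 27 → s = 38.0000
seg 3 [261.1°–287.1°] simple-harmonic, h=-29: θ=265.7° here. β=4.6, B=26. -29/2·(1 − cos(π·0.1769)) = -2.1827 → s = 35.8173

35.8173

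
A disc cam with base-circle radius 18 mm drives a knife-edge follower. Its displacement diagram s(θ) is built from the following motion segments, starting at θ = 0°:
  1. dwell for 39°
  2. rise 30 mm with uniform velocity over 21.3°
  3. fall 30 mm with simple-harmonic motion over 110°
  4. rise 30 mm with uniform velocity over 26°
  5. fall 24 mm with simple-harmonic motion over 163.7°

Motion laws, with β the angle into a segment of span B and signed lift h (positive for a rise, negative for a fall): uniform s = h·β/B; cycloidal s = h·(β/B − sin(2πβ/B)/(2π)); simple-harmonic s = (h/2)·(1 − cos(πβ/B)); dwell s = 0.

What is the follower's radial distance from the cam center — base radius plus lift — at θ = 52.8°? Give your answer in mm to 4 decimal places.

seg 1 [0°–39°] dwell: s stays 0.0000
seg 2 [39°–60.3°] uniform, h=30: θ=52.8° here. β=13.8, B=21.3. 30·13.8/21.3 = 19.4366 → s = 19.4366
radial distance = base radius + s = 18 + 19.4366 = 37.4366

37.4366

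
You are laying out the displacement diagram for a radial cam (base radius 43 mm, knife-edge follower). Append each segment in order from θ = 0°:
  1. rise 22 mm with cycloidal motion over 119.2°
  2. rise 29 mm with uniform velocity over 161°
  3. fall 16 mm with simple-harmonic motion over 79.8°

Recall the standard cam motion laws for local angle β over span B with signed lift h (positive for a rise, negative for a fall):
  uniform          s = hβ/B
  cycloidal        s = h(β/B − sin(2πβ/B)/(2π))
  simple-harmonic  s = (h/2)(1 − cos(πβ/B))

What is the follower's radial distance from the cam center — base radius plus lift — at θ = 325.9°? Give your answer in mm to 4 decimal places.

seg 1 [0°–119.2°] cycloidal, h=22: full span → s += 22 → s = 22.0000
seg 2 [119.2°–280.2°] uniform, h=29: full span → s += 29 → s = 51.0000
seg 3 [280.2°–360°] simple-harmonic, h=-16: θ=325.9° here. β=45.7, B=79.8. -16/2·(1 − cos(π·0.5727)) = -9.8109 → s = 41.1891
radial distance = base radius + s = 43 + 41.1891 = 84.1891

84.1891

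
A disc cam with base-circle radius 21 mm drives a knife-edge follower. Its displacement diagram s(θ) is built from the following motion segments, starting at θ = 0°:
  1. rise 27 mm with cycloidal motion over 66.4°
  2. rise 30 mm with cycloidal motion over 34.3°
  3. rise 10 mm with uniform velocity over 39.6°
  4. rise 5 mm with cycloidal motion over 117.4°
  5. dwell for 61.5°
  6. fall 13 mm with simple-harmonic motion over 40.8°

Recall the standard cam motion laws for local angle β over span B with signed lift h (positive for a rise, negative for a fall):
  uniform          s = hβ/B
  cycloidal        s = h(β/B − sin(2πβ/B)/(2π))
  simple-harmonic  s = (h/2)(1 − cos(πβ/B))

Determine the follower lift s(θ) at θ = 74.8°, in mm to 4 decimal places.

seg 1 [0°–66.4°] cycloidal, h=27: full span → s += 27 → s = 27.0000
seg 2 [66.4°–100.7°] cycloidal, h=30: θ=74.8° here. β=8.4, B=34.3. 30·(0.2449 − sin(2π·0.2449)/(2π)) = 2.5747 → s = 29.5747

29.5747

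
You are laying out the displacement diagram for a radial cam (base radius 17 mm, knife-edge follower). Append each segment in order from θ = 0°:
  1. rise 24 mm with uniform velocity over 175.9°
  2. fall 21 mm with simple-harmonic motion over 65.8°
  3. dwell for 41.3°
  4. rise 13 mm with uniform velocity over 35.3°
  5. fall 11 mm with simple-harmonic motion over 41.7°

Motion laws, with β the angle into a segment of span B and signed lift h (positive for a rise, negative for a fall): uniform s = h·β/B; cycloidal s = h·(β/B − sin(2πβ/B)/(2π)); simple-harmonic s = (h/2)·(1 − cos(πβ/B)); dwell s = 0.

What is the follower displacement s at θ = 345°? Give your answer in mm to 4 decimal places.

seg 1 [0°–175.9°] uniform, h=24: full span → s += 24 → s = 24.0000
seg 2 [175.9°–241.7°] simple-harmonic, h=-21: full span → s += -21 → s = 3.0000
seg 3 [241.7°–283°] dwell: s stays 3.0000
seg 4 [283°–318.3°] uniform, h=13: full span → s += 13 → s = 16.0000
seg 5 [318.3°–360°] simple-harmonic, h=-11: θ=345° here. β=26.7, B=41.7. -11/2·(1 − cos(π·0.6403)) = -7.8463 → s = 8.1537

8.1537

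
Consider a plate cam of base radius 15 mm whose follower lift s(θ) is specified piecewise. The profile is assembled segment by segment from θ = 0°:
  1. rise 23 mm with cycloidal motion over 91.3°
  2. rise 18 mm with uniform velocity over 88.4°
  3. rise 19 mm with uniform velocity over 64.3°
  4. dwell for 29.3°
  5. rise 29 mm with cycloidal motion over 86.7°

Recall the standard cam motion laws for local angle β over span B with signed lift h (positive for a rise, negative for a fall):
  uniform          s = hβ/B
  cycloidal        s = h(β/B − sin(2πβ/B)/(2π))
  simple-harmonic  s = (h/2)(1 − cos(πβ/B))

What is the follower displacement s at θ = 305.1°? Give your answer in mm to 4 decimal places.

seg 1 [0°–91.3°] cycloidal, h=23: full span → s += 23 → s = 23.0000
seg 2 [91.3°–179.7°] uniform, h=18: full span → s += 18 → s = 41.0000
seg 3 [179.7°–244°] uniform, h=19: full span → s += 19 → s = 60.0000
seg 4 [244°–273.3°] dwell: s stays 60.0000
seg 5 [273.3°–360°] cycloidal, h=29: θ=305.1° here. β=31.8, B=86.7. 29·(0.3668 − sin(2π·0.3668)/(2π)) = 7.2089 → s = 67.2089

67.2089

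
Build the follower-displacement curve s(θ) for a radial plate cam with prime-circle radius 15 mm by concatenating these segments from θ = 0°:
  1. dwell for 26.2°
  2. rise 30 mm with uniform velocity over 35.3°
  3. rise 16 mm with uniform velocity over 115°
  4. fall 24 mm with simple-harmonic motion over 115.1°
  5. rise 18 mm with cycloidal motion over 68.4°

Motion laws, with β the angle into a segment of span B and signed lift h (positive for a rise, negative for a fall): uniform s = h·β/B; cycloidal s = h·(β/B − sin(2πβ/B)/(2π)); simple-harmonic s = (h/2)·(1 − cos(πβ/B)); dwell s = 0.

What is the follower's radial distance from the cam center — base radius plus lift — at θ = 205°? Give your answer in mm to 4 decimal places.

seg 1 [0°–26.2°] dwell: s stays 0.0000
seg 2 [26.2°–61.5°] uniform, h=30: full span → s += 30 → s = 30.0000
seg 3 [61.5°–176.5°] uniform, h=16: full span → s += 16 → s = 46.0000
seg 4 [176.5°–291.6°] simple-harmonic, h=-24: θ=205° here. β=28.5, B=115.1. -24/2·(1 − cos(π·0.2476)) = -3.4513 → s = 42.5487
radial distance = base radius + s = 15 + 42.5487 = 57.5487

57.5487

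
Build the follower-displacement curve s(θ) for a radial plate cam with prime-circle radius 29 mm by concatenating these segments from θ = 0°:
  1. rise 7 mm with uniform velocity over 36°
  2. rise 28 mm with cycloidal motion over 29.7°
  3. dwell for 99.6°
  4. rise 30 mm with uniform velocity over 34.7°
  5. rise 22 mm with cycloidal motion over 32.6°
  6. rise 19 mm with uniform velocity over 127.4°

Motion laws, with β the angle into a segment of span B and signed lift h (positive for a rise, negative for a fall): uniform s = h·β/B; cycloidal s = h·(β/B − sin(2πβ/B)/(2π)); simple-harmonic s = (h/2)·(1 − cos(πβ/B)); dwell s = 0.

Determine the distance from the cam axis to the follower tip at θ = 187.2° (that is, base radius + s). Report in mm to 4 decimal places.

seg 1 [0°–36°] uniform, h=7: full span → s += 7 → s = 7.0000
seg 2 [36°–65.7°] cycloidal, h=28: full span → s += 28 → s = 35.0000
seg 3 [65.7°–165.3°] dwell: s stays 35.0000
seg 4 [165.3°–200°] uniform, h=30: θ=187.2° here. β=21.9, B=34.7. 30·21.9/34.7 = 18.9337 → s = 53.9337
radial distance = base radius + s = 29 + 53.9337 = 82.9337

82.9337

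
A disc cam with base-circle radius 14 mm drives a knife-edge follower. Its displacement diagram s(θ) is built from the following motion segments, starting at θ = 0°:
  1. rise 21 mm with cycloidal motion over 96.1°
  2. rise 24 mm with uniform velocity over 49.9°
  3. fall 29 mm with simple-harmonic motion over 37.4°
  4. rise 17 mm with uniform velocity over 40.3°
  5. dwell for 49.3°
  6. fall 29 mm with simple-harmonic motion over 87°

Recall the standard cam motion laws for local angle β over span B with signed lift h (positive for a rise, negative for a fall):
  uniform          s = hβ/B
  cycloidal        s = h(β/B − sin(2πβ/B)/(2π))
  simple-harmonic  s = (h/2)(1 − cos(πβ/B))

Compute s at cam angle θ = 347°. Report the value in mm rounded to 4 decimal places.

seg 1 [0°–96.1°] cycloidal, h=21: full span → s += 21 → s = 21.0000
seg 2 [96.1°–146°] uniform, h=24: full span → s += 24 → s = 45.0000
seg 3 [146°–183.4°] simple-harmonic, h=-29: full span → s += -29 → s = 16.0000
seg 4 [183.4°–223.7°] uniform, h=17: full span → s += 17 → s = 33.0000
seg 5 [223.7°–273°] dwell: s stays 33.0000
seg 6 [273°–360°] simple-harmonic, h=-29: θ=347° here. β=74, B=87. -29/2·(1 − cos(π·0.8506)) = -27.4315 → s = 5.5685

5.5685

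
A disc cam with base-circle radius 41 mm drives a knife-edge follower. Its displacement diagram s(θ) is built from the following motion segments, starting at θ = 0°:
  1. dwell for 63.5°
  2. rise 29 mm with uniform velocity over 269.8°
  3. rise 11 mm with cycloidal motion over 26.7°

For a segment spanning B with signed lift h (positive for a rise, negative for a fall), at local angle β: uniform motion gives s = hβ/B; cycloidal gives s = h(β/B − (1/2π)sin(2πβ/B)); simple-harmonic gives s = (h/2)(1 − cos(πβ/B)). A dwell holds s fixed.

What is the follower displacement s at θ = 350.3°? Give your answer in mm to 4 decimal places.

seg 1 [0°–63.5°] dwell: s stays 0.0000
seg 2 [63.5°–333.3°] uniform, h=29: full span → s += 29 → s = 29.0000
seg 3 [333.3°–360°] cycloidal, h=11: θ=350.3° here. β=17, B=26.7. 11·(0.6367 − sin(2π·0.6367)/(2π)) = 8.3293 → s = 37.3293

37.3293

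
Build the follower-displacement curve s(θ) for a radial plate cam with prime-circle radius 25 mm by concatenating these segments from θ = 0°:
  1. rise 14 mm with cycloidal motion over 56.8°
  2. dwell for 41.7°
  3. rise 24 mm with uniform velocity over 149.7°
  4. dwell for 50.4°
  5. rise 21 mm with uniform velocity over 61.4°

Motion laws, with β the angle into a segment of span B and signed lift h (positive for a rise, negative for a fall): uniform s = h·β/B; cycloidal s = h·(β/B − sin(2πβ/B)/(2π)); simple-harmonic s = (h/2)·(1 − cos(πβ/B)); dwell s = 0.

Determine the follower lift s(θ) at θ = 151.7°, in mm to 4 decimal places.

seg 1 [0°–56.8°] cycloidal, h=14: full span → s += 14 → s = 14.0000
seg 2 [56.8°–98.5°] dwell: s stays 14.0000
seg 3 [98.5°–248.2°] uniform, h=24: θ=151.7° here. β=53.2, B=149.7. 24·53.2/149.7 = 8.5291 → s = 22.5291

22.5291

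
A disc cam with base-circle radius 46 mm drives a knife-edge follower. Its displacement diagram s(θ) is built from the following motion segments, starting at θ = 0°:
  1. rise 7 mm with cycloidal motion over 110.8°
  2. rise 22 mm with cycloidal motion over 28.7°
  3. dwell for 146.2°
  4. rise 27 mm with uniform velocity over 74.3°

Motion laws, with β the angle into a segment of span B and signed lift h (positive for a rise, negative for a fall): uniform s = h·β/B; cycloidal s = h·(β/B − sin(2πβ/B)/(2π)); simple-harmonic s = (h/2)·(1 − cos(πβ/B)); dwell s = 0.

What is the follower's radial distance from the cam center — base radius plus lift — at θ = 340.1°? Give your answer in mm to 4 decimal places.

seg 1 [0°–110.8°] cycloidal, h=7: full span → s += 7 → s = 7.0000
seg 2 [110.8°–139.5°] cycloidal, h=22: full span → s += 22 → s = 29.0000
seg 3 [139.5°–285.7°] dwell: s stays 29.0000
seg 4 [285.7°–360°] uniform, h=27: θ=340.1° here. β=54.4, B=74.3. 27·54.4/74.3 = 19.7685 → s = 48.7685
radial distance = base radius + s = 46 + 48.7685 = 94.7685

94.7685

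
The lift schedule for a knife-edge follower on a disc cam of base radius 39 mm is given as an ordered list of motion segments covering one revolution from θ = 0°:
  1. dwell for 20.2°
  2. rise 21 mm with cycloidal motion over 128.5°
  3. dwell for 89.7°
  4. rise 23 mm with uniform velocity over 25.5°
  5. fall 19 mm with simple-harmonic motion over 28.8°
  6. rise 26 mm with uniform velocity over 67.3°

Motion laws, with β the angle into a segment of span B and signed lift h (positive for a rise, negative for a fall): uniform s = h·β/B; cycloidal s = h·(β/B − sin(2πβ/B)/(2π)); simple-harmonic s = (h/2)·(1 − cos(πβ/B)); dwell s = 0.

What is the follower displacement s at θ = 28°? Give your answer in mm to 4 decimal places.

seg 1 [0°–20.2°] dwell: s stays 0.0000
seg 2 [20.2°–148.7°] cycloidal, h=21: θ=28° here. β=7.8, B=128.5. 21·(0.0607 − sin(2π·0.0607)/(2π)) = 0.0307 → s = 0.0307

0.0307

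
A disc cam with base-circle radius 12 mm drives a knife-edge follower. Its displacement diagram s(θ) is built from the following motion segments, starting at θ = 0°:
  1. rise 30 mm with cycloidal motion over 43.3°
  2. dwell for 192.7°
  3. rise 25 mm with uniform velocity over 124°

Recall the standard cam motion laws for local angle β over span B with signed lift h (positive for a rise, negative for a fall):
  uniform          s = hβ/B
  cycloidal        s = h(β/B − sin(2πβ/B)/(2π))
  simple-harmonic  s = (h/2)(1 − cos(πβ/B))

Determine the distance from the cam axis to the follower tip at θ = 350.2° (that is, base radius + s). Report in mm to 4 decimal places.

seg 1 [0°–43.3°] cycloidal, h=30: full span → s += 30 → s = 30.0000
seg 2 [43.3°–236°] dwell: s stays 30.0000
seg 3 [236°–360°] uniform, h=25: θ=350.2° here. β=114.2, B=124. 25·114.2/124 = 23.0242 → s = 53.0242
radial distance = base radius + s = 12 + 53.0242 = 65.0242

65.0242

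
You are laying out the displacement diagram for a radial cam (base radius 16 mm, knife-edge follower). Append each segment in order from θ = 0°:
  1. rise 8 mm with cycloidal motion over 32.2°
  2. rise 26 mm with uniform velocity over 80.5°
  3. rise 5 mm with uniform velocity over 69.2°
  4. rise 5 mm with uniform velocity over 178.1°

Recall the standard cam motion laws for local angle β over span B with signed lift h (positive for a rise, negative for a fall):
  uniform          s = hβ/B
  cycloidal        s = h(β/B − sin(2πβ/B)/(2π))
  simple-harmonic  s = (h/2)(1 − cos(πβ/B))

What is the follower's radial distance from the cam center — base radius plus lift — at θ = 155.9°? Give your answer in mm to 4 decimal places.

seg 1 [0°–32.2°] cycloidal, h=8: full span → s += 8 → s = 8.0000
seg 2 [32.2°–112.7°] uniform, h=26: full span → s += 26 → s = 34.0000
seg 3 [112.7°–181.9°] uniform, h=5: θ=155.9° here. β=43.2, B=69.2. 5·43.2/69.2 = 3.1214 → s = 37.1214
radial distance = base radius + s = 16 + 37.1214 = 53.1214

53.1214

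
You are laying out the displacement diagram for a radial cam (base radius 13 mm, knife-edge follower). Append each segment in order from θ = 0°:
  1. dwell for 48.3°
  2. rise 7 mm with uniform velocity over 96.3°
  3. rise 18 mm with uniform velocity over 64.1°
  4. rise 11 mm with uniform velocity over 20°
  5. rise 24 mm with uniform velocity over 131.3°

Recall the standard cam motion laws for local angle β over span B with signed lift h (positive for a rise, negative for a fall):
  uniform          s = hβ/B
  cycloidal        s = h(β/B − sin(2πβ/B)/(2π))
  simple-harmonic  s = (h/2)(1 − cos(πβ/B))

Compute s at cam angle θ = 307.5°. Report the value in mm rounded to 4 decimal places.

seg 1 [0°–48.3°] dwell: s stays 0.0000
seg 2 [48.3°–144.6°] uniform, h=7: full span → s += 7 → s = 7.0000
seg 3 [144.6°–208.7°] uniform, h=18: full span → s += 18 → s = 25.0000
seg 4 [208.7°–228.7°] uniform, h=11: full span → s += 11 → s = 36.0000
seg 5 [228.7°–360°] uniform, h=24: θ=307.5° here. β=78.8, B=131.3. 24·78.8/131.3 = 14.4037 → s = 50.4037

50.4037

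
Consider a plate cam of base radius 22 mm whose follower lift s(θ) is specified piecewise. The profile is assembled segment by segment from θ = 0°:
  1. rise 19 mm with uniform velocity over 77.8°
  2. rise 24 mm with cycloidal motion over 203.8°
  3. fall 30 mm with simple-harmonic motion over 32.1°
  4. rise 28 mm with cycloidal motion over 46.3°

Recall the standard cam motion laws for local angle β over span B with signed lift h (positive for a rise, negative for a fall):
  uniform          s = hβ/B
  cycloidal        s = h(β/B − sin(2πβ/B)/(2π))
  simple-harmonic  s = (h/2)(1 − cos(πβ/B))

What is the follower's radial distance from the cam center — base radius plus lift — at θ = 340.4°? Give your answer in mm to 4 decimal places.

seg 1 [0°–77.8°] uniform, h=19: full span → s += 19 → s = 19.0000
seg 2 [77.8°–281.6°] cycloidal, h=24: full span → s += 24 → s = 43.0000
seg 3 [281.6°–313.7°] simple-harmonic, h=-30: full span → s += -30 → s = 13.0000
seg 4 [313.7°–360°] cycloidal, h=28: θ=340.4° here. β=26.7, B=46.3. 28·(0.5767 − sin(2π·0.5767)/(2π)) = 18.2117 → s = 31.2117
radial distance = base radius + s = 22 + 31.2117 = 53.2117

53.2117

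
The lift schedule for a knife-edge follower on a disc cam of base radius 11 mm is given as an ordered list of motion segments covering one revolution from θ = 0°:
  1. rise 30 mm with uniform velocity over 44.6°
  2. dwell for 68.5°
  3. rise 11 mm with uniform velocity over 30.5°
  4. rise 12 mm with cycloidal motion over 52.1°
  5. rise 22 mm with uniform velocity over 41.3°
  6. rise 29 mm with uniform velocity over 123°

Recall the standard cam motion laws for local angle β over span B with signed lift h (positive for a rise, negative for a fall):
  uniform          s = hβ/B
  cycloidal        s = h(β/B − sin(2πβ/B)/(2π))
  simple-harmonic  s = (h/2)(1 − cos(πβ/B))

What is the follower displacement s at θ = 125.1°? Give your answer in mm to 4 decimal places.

seg 1 [0°–44.6°] uniform, h=30: full span → s += 30 → s = 30.0000
seg 2 [44.6°–113.1°] dwell: s stays 30.0000
seg 3 [113.1°–143.6°] uniform, h=11: θ=125.1° here. β=12, B=30.5. 11·12/30.5 = 4.3279 → s = 34.3279

34.3279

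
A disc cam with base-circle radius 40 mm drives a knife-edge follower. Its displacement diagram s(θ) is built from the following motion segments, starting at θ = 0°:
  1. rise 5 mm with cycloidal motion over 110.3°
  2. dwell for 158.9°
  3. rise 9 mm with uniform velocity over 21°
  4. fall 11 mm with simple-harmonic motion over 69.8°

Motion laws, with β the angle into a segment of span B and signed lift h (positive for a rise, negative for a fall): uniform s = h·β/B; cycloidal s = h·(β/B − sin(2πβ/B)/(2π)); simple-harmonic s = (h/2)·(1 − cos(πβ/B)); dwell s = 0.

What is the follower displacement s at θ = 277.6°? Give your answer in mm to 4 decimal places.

seg 1 [0°–110.3°] cycloidal, h=5: full span → s += 5 → s = 5.0000
seg 2 [110.3°–269.2°] dwell: s stays 5.0000
seg 3 [269.2°–290.2°] uniform, h=9: θ=277.6° here. β=8.4, B=21. 9·8.4/21 = 3.6000 → s = 8.6000

8.6000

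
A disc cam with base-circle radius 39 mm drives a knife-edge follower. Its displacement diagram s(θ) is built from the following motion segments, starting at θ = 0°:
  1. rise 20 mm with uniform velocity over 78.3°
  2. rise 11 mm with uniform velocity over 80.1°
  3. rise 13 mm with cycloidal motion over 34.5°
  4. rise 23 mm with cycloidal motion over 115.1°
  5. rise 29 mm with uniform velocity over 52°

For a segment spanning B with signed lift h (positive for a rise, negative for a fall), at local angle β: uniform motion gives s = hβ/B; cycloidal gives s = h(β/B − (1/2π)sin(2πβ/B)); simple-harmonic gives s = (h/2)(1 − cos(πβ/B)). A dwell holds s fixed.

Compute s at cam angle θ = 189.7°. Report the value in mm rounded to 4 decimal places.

seg 1 [0°–78.3°] uniform, h=20: full span → s += 20 → s = 20.0000
seg 2 [78.3°–158.4°] uniform, h=11: full span → s += 11 → s = 31.0000
seg 3 [158.4°–192.9°] cycloidal, h=13: θ=189.7° here. β=31.3, B=34.5. 13·(0.9072 − sin(2π·0.9072)/(2π)) = 12.9329 → s = 43.9329

43.9329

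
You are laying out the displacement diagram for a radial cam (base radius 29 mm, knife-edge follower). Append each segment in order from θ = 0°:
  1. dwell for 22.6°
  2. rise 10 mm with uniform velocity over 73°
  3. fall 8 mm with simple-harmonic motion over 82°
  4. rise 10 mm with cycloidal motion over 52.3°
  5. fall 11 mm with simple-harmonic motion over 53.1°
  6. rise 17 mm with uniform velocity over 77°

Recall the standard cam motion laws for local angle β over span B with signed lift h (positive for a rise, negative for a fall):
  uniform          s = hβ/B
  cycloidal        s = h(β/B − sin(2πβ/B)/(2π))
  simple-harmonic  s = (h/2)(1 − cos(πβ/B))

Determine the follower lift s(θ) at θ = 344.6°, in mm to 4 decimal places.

seg 1 [0°–22.6°] dwell: s stays 0.0000
seg 2 [22.6°–95.6°] uniform, h=10: full span → s += 10 → s = 10.0000
seg 3 [95.6°–177.6°] simple-harmonic, h=-8: full span → s += -8 → s = 2.0000
seg 4 [177.6°–229.9°] cycloidal, h=10: full span → s += 10 → s = 12.0000
seg 5 [229.9°–283°] simple-harmonic, h=-11: full span → s += -11 → s = 1.0000
seg 6 [283°–360°] uniform, h=17: θ=344.6° here. β=61.6, B=77. 17·61.6/77 = 13.6000 → s = 14.6000

14.6000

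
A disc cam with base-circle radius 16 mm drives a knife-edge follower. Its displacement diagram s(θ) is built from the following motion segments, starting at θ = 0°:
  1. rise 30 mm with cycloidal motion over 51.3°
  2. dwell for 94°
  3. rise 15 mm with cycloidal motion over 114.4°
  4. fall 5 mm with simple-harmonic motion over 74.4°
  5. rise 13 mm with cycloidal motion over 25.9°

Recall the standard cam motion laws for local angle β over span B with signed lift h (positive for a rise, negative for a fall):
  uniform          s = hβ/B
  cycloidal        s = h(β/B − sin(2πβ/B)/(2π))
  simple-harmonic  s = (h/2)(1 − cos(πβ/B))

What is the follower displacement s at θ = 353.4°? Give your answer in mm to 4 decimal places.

seg 1 [0°–51.3°] cycloidal, h=30: full span → s += 30 → s = 30.0000
seg 2 [51.3°–145.3°] dwell: s stays 30.0000
seg 3 [145.3°–259.7°] cycloidal, h=15: full span → s += 15 → s = 45.0000
seg 4 [259.7°–334.1°] simple-harmonic, h=-5: full span → s += -5 → s = 40.0000
seg 5 [334.1°–360°] cycloidal, h=13: θ=353.4° here. β=19.3, B=25.9. 13·(0.7452 − sin(2π·0.7452)/(2π)) = 11.7553 → s = 51.7553

51.7553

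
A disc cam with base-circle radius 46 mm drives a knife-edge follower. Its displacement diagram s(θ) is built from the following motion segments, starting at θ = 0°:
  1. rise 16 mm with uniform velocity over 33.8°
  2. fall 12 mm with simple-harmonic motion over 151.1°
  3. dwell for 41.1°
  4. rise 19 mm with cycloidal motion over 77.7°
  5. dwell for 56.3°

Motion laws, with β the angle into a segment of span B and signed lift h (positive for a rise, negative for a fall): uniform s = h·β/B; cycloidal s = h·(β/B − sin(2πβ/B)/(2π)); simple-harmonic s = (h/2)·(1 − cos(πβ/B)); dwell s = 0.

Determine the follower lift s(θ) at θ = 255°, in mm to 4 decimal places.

seg 1 [0°–33.8°] uniform, h=16: full span → s += 16 → s = 16.0000
seg 2 [33.8°–184.9°] simple-harmonic, h=-12: full span → s += -12 → s = 4.0000
seg 3 [184.9°–226°] dwell: s stays 4.0000
seg 4 [226°–303.7°] cycloidal, h=19: θ=255° here. β=29, B=77.7. 19·(0.3732 − sin(2π·0.3732)/(2π)) = 4.9295 → s = 8.9295

8.9295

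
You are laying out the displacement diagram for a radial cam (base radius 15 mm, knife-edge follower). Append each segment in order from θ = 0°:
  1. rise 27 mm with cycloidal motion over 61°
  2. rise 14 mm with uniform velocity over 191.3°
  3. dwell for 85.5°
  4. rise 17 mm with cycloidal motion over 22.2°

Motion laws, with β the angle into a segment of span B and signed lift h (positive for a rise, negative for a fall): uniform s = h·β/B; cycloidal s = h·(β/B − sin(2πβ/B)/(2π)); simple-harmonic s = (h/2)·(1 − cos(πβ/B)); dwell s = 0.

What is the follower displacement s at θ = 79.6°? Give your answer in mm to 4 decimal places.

seg 1 [0°–61°] cycloidal, h=27: full span → s += 27 → s = 27.0000
seg 2 [61°–252.3°] uniform, h=14: θ=79.6° here. β=18.6, B=191.3. 14·18.6/191.3 = 1.3612 → s = 28.3612

28.3612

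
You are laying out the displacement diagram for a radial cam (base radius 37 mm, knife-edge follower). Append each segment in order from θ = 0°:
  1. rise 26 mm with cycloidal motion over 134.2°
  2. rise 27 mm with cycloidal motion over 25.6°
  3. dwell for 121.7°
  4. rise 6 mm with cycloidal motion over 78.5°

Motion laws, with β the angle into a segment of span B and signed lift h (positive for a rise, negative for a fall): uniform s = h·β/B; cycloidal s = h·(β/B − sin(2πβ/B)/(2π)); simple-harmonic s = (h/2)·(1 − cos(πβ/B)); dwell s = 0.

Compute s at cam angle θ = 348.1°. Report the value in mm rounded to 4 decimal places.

seg 1 [0°–134.2°] cycloidal, h=26: full span → s += 26 → s = 26.0000
seg 2 [134.2°–159.8°] cycloidal, h=27: full span → s += 27 → s = 53.0000
seg 3 [159.8°–281.5°] dwell: s stays 53.0000
seg 4 [281.5°–360°] cycloidal, h=6: θ=348.1° here. β=66.6, B=78.5. 6·(0.8484 − sin(2π·0.8484)/(2π)) = 5.8686 → s = 58.8686

58.8686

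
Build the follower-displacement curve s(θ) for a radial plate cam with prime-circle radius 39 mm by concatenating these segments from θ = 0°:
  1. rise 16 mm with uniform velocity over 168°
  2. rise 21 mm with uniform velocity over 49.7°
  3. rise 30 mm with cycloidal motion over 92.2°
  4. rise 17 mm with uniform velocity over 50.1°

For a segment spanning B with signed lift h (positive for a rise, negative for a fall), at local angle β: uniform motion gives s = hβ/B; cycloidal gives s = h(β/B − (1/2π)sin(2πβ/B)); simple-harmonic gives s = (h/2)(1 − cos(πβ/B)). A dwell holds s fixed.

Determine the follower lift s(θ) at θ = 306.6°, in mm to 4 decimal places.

seg 1 [0°–168°] uniform, h=16: full span → s += 16 → s = 16.0000
seg 2 [168°–217.7°] uniform, h=21: full span → s += 21 → s = 37.0000
seg 3 [217.7°–309.9°] cycloidal, h=30: θ=306.6° here. β=88.9, B=92.2. 30·(0.9642 − sin(2π·0.9642)/(2π)) = 29.9910 → s = 66.9910

66.9910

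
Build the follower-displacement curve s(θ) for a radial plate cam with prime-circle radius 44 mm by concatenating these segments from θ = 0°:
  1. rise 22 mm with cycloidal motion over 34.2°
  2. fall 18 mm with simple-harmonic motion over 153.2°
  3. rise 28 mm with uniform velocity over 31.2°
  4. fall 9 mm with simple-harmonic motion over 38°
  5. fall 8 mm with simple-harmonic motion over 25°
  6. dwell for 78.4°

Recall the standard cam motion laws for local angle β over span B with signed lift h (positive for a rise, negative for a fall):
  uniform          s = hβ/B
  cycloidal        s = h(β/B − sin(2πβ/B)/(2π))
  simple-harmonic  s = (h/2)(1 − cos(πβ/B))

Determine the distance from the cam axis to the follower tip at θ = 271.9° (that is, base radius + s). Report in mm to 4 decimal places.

seg 1 [0°–34.2°] cycloidal, h=22: full span → s += 22 → s = 22.0000
seg 2 [34.2°–187.4°] simple-harmonic, h=-18: full span → s += -18 → s = 4.0000
seg 3 [187.4°–218.6°] uniform, h=28: full span → s += 28 → s = 32.0000
seg 4 [218.6°–256.6°] simple-harmonic, h=-9: full span → s += -9 → s = 23.0000
seg 5 [256.6°–281.6°] simple-harmonic, h=-8: θ=271.9° here. β=15.3, B=25. -8/2·(1 − cos(π·0.6120)) = -5.3786 → s = 17.6214
radial distance = base radius + s = 44 + 17.6214 = 61.6214

61.6214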